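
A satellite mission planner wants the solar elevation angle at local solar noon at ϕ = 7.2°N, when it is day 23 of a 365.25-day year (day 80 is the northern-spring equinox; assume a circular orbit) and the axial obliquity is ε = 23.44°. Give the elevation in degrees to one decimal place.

63.5°

Solar longitude: L_s = 360° × (23 − 80)/365.25 = -56.181°, i.e. -56.181° + 360° = 303.819°.
sin δ = sin 23.44° × sin 303.819° = -0.33048, so δ = -19.298°.
At local noon the hour angle is zero, so the zenith angle equals |ϕ − δ| = |+7.2° − (-19.298°)| = 26.498°.
Elevation = 90° − 26.498° = 63.5°.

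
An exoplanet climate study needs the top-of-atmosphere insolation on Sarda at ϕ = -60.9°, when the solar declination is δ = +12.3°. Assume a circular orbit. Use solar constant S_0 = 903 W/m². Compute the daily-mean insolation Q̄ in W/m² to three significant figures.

cos h₀ = −tan(-60.9°) tan(+12.300°) = 0.3917, h₀ = 1.1683 rad.
Bracket: h₀ sin ϕ sin δ + cos ϕ cos δ sin h₀ = 1.1683×-0.87377×0.21303 + 0.48634×0.97705×0.92008 = -0.217466 + 0.437202 = 0.219736.
Q̄ = (S_0/π) × [bracket] = (903/π) × 0.219736 = 63.16 W/m².

Q̄ ≈ 63.2 W/m²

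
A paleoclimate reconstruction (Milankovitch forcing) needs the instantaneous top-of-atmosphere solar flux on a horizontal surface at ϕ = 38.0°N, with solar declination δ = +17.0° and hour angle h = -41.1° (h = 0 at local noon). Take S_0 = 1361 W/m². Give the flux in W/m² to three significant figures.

1.02e+03 W/m²

cos θ_z = sin ϕ sin δ + cos ϕ cos δ cos h = 0.180002 + 0.567869 = 0.747871.
Flux = S_0 · cos θ_z = 1361 × 0.747871 = 1018 W/m².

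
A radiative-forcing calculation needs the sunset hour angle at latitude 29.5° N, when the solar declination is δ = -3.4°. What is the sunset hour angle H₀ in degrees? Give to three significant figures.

cos H₀ = −tan φ · tan δ = −tan(+29.5°) × tan(-3.400°) = 0.0336, so H₀ = 1.5372 rad = 88.07°.

H₀ = 88.1°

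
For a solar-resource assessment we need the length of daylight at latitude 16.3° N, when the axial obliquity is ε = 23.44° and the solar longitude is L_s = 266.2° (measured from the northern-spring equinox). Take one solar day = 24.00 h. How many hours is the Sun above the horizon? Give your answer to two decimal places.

11.03 h

Solar declination: sin δ = sin ε · sin L_s = sin 23.44° × sin 266.2° = -0.39691, so δ = -23.385°.
cos h₀ = −tan ϕ · tan δ = −tan(+16.3°) × tan(-23.385°) = 0.1265, so h₀ = 1.4440 rad = 82.74°.
Daylight = 2h₀/(2π) × 24.00 h = (1.4440/π) × 24.00 = 11.03 h.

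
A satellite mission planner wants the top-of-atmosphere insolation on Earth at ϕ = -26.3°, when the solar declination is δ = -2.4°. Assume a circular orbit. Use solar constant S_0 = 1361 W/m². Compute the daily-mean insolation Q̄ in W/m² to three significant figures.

cos h₀ = −tan(-26.3°) tan(-2.400°) = -0.0207, h₀ = 1.5915 rad.
Bracket: h₀ sin ϕ sin δ + cos ϕ cos δ sin h₀ = 1.5915×-0.44307×-0.04188 + 0.89649×0.99912×0.99979 = 0.029532 + 0.895513 = 0.925045.
Q̄ = (S_0/π) × [bracket] = (1361/π) × 0.925045 = 400.7 W/m².

Q̄ ≈ 401 W/m²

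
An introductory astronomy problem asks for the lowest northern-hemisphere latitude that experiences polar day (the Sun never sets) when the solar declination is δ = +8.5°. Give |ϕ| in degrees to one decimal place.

Polar day requires cos h₀ = −tan ϕ tan δ ≤ −1, i.e. tan ϕ tan δ ≥ 1.
The boundary is |tan ϕ| · |tan δ| = 1, so |ϕ| = 90° − |δ| = 90° − 8.5° = 81.5° in the northern hemisphere.

|ϕ| = 81.5°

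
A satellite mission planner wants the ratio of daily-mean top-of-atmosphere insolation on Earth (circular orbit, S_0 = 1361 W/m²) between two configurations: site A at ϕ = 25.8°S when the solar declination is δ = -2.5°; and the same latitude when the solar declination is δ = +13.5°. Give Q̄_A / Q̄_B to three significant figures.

— Configuration A (ϕ=-25.8°):
cos h₀ = −tan(-25.8°) tan(-2.500°) = -0.0211, h₀ = 1.5919 rad.
Bracket: h₀ sin ϕ sin δ + cos ϕ cos δ sin h₀ = 1.5919×-0.43523×-0.04362 + 0.90032×0.99905×0.99978 = 0.030222 + 0.899267 = 0.929489.
Q̄ = (S_0/π) × [bracket] = (1361/π) × 0.929489 = 402.67 W/m².
— Configuration B (ϕ=-25.8°):
cos h₀ = −tan(-25.8°) tan(+13.500°) = 0.1161, h₀ = 1.4545 rad.
Bracket: h₀ sin ϕ sin δ + cos ϕ cos δ sin h₀ = 1.4545×-0.43523×0.23345 + 0.90032×0.97237×0.99324 = -0.147784 + 0.869526 = 0.721742.
Q̄ = (S_0/π) × [bracket] = (1361/π) × 0.721742 = 312.67 W/m².
Ratio Q̄_A / Q̄_B = 402.67 / 312.67 = 1.288.

Q̄_A / Q̄_B ≈ 1.29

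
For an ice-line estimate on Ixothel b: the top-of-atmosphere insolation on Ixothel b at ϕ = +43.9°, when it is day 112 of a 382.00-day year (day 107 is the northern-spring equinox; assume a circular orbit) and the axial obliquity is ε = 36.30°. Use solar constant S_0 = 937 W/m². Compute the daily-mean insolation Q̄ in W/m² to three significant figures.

Solar longitude: L_s = 360° × (112 − 107)/382.00 = 4.712°.
sin δ = sin 36.30° × sin 4.712° = 0.04863, so δ = +2.788°.
cos h₀ = −tan(+43.9°) tan(+2.788°) = -0.0469, h₀ = 1.6177 rad.
Bracket: h₀ sin ϕ sin δ + cos ϕ cos δ sin h₀ = 1.6177×0.69340×0.04863 + 0.72055×0.99882×0.99890 = 0.054549 + 0.718908 = 0.773457.
Q̄ = (S_0/π) × [bracket] = (937/π) × 0.773457 = 230.7 W/m².

Q̄ ≈ 231 W/m²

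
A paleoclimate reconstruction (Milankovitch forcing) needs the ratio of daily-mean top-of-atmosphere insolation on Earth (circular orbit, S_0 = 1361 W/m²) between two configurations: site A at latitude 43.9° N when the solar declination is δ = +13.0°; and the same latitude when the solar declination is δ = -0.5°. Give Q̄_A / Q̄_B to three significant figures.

— Configuration A (ϕ=+43.9°):
cos h₀ = −tan(+43.9°) tan(+13.000°) = -0.2222, h₀ = 1.7948 rad.
Bracket: h₀ sin ϕ sin δ + cos ϕ cos δ sin h₀ = 1.7948×0.69340×0.22495 + 0.72055×0.97437×0.97501 = 0.279953 + 0.684537 = 0.964490.
Q̄ = (S_0/π) × [bracket] = (1361/π) × 0.964490 = 417.84 W/m².
— Configuration B (ϕ=+43.9°):
cos h₀ = −tan(+43.9°) tan(-0.500°) = 0.0084, h₀ = 1.5624 rad.
Bracket: h₀ sin ϕ sin δ + cos ϕ cos δ sin h₀ = 1.5624×0.69340×-0.00873 + 0.72055×0.99996×0.99996 = -0.009458 + 0.720492 = 0.711034.
Q̄ = (S_0/π) × [bracket] = (1361/π) × 0.711034 = 308.03 W/m².
Ratio Q̄_A / Q̄_B = 417.84 / 308.03 = 1.356.

Q̄_A / Q̄_B ≈ 1.36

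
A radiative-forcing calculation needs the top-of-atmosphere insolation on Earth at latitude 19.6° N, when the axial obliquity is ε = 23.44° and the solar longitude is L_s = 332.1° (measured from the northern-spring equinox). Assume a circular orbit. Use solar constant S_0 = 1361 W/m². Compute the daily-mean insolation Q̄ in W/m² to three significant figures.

Solar declination: sin δ = sin ε · sin L_s = sin 23.44° × sin 332.1° = -0.18614, so δ = -10.727°.
cos h₀ = −tan(+19.6°) tan(-10.727°) = 0.0675, h₀ = 1.5033 rad.
Bracket: h₀ sin ϕ sin δ + cos ϕ cos δ sin h₀ = 1.5033×0.33545×-0.18614 + 0.94206×0.98252×0.99772 = -0.093867 + 0.923482 = 0.829615.
Q̄ = (S_0/π) × [bracket] = (1361/π) × 0.829615 = 359.4 W/m².

Q̄ ≈ 359 W/m²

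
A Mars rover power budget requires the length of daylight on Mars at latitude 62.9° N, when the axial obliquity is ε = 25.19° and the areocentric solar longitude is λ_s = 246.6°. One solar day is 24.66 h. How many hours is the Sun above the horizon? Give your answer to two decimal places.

sin δ = sin 25.19° × sin 246.6° = -0.39062, so δ = -22.993°.
cos H₀ = −tan φ · tan δ = −tan(+62.9°) × tan(-22.993°) = 0.8292, so H₀ = 0.5931 rad = 33.98°.
Daylight = 2H₀/(2π) × 24.66 h = (0.5931/π) × 24.66 = 4.66 h.

4.66 h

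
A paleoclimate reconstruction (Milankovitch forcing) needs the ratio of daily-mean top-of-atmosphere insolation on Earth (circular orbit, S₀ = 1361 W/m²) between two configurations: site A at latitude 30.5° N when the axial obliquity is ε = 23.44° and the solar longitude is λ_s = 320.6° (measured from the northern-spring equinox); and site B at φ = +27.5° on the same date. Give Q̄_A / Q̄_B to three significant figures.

— Configuration A (φ=+30.5°):
Solar declination: sin δ = sin ε · sin λ_s = sin 23.44° × sin 320.6° = -0.25249, so δ = -14.625°.
cos H₀ = −tan(+30.5°) tan(-14.625°) = 0.1537, H₀ = 1.4165 rad.
Bracket: H₀ sin φ sin δ + cos φ cos δ sin H₀ = 1.4165×0.50754×-0.25249 + 0.86163×0.96760×0.98812 = -0.181523 + 0.823809 = 0.642286.
Q̄ = (S₀/π) × [bracket] = (1361/π) × 0.642286 = 278.25 W/m².
— Configuration B (φ=+27.5°):
cos H₀ = −tan(+27.5°) tan(-14.625°) = 0.1358, H₀ = 1.4345 rad.
Bracket: H₀ sin φ sin δ + cos φ cos δ sin H₀ = 1.4345×0.46175×-0.25249 + 0.88701×0.96760×0.99073 = -0.167244 + 0.850315 = 0.683071.
Q̄ = (S₀/π) × [bracket] = (1361/π) × 0.683071 = 295.92 W/m².
Ratio Q̄_A / Q̄_B = 278.25 / 295.92 = 0.9403.

Q̄_A / Q̄_B ≈ 0.940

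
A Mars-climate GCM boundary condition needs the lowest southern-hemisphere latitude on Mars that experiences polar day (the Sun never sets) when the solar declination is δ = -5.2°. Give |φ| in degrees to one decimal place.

Polar day requires cos H₀ = −tan φ tan δ ≤ −1, i.e. tan φ tan δ ≥ 1.
The boundary is |tan φ| · |tan δ| = 1, so |φ| = 90° − |δ| = 90° − 5.2° = 84.8° in the southern hemisphere.

|φ| = 84.8°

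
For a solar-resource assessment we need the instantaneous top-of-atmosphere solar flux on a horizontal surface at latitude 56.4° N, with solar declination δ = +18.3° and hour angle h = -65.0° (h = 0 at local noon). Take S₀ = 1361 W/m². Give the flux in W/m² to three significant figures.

658 W/m²

cos θ_z = sin φ sin δ + cos φ cos δ cos h = 0.261531 + 0.222045 = 0.483576.
Flux = S₀ · cos θ_z = 1361 × 0.483576 = 658.1 W/m².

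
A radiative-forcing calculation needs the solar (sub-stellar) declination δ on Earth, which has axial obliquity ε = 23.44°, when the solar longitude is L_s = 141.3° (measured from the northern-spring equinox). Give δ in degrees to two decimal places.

sin δ = sin ε · sin L_s = sin 23.44° × sin 141.3° = 0.248714.
δ = arcsin(0.248714) = +14.40°.

δ = +14.40°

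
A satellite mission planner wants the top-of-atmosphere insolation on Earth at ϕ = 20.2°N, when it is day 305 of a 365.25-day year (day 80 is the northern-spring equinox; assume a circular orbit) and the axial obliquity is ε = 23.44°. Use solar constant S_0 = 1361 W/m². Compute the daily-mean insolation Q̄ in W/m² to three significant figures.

Q̄ ≈ 332 W/m²

Solar longitude: L_s = 360° × (305 − 80)/365.25 = 221.766°.
sin δ = sin 23.44° × sin 221.766° = -0.26496, so δ = -15.365°.
cos h₀ = −tan(+20.2°) tan(-15.365°) = 0.1011, h₀ = 1.4695 rad.
Bracket: h₀ sin ϕ sin δ + cos ϕ cos δ sin h₀ = 1.4695×0.34530×-0.26496 + 0.93849×0.96426×0.99488 = -0.134446 + 0.900315 = 0.765869.
Q̄ = (S_0/π) × [bracket] = (1361/π) × 0.765869 = 331.8 W/m².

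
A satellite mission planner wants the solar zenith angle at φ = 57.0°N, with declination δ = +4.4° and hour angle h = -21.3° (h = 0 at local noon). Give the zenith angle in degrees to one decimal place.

cos θ_z = sin φ sin δ + cos φ cos δ cos h = 0.064342 + 0.505940 = 0.570282.
θ_z = arccos(0.570282) = 55.2°.

θ_z = 55.2°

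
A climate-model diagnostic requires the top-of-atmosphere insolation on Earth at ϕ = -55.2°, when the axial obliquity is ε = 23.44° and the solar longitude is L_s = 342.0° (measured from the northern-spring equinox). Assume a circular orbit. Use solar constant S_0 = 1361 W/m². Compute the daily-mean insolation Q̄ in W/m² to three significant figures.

Solar declination: sin δ = sin ε · sin L_s = sin 23.44° × sin 342.0° = -0.12292, so δ = -7.061°.
cos h₀ = −tan(-55.2°) tan(-7.061°) = -0.1782, h₀ = 1.7500 rad.
Bracket: h₀ sin ϕ sin δ + cos ϕ cos δ sin h₀ = 1.7500×-0.82115×-0.12292 + 0.57071×0.99242×0.98399 = 0.176638 + 0.557316 = 0.733954.
Q̄ = (S_0/π) × [bracket] = (1361/π) × 0.733954 = 318.0 W/m².

Q̄ ≈ 318 W/m²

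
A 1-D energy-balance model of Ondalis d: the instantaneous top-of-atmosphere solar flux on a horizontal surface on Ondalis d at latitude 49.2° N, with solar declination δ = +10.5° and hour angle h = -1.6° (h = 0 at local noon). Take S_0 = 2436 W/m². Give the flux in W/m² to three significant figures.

1.90e+03 W/m²

cos θ_z = sin ϕ sin δ + cos ϕ cos δ cos h = 0.137951 + 0.642229 = 0.780180.
Flux = S_0 · cos θ_z = 2436 × 0.780180 = 1901 W/m².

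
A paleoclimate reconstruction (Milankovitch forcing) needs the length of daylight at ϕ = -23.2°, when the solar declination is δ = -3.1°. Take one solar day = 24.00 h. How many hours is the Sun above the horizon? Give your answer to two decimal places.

cos h₀ = −tan ϕ · tan δ = −tan(-23.2°) × tan(-3.100°) = -0.0232, so h₀ = 1.5940 rad = 91.33°.
Daylight = 2h₀/(2π) × 24.00 h = (1.5940/π) × 24.00 = 12.18 h.

12.18 h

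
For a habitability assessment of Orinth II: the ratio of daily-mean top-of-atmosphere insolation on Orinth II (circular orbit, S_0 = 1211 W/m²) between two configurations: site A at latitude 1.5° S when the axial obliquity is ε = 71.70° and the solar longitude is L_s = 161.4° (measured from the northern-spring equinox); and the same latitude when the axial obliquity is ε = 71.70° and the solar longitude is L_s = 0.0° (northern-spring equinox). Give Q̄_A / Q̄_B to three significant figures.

Q̄_A / Q̄_B ≈ 0.941

— Configuration A (ϕ=-1.5°):
Solar declination: sin δ = sin ε · sin L_s = sin 71.70° × sin 161.4° = 0.30283, so δ = +17.628°.
cos h₀ = −tan(-1.5°) tan(+17.628°) = 0.0083, h₀ = 1.5625 rad.
Bracket: h₀ sin ϕ sin δ + cos ϕ cos δ sin h₀ = 1.5625×-0.02618×0.30283 + 0.99966×0.95305×0.99997 = -0.012388 + 0.952697 = 0.940309.
Q̄ = (S_0/π) × [bracket] = (1211/π) × 0.940309 = 362.46 W/m².
— Configuration B (ϕ=-1.5°):
Solar declination: sin δ = sin ε · sin L_s = sin 71.70° × sin 0.0° = 0.00000, so δ = +0.000°.
cos h₀ = −tan(-1.5°) tan(+0.000°) = 0.0000, h₀ = 1.5708 rad.
Bracket: h₀ sin ϕ sin δ + cos ϕ cos δ sin h₀ = 1.5708×-0.02618×0.00000 + 0.99966×1.00000×1.00000 = -0.000000 + 0.999660 = 0.999660.
Q̄ = (S_0/π) × [bracket] = (1211/π) × 0.999660 = 385.34 W/m².
Ratio Q̄_A / Q̄_B = 362.46 / 385.34 = 0.9406.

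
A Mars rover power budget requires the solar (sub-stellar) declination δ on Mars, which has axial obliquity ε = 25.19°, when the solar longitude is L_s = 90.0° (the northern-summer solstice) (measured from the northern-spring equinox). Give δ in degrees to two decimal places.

sin δ = sin ε · sin L_s = sin 25.19° × sin 90.0° = 0.425621.
δ = arcsin(0.425621) = +25.19°.

δ = +25.19°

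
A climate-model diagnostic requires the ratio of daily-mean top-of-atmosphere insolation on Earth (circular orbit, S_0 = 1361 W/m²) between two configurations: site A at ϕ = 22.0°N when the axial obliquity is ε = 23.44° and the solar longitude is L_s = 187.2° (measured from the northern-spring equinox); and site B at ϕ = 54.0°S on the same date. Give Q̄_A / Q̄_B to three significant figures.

— Configuration A (ϕ=+22.0°):
Solar declination: sin δ = sin ε · sin L_s = sin 23.44° × sin 187.2° = -0.04986, so δ = -2.858°.
cos h₀ = −tan(+22.0°) tan(-2.858°) = 0.0202, h₀ = 1.5506 rad.
Bracket: h₀ sin ϕ sin δ + cos ϕ cos δ sin h₀ = 1.5506×0.37461×-0.04986 + 0.92718×0.99876×0.99980 = -0.028962 + 0.925845 = 0.896883.
Q̄ = (S_0/π) × [bracket] = (1361/π) × 0.896883 = 388.55 W/m².
— Configuration B (ϕ=-54.0°):
cos h₀ = −tan(-54.0°) tan(-2.858°) = -0.0687, h₀ = 1.6396 rad.
Bracket: h₀ sin ϕ sin δ + cos ϕ cos δ sin h₀ = 1.6396×-0.80902×-0.04986 + 0.58779×0.99876×0.99764 = 0.066138 + 0.585676 = 0.651814.
Q̄ = (S_0/π) × [bracket] = (1361/π) × 0.651814 = 282.38 W/m².
Ratio Q̄_A / Q̄_B = 388.55 / 282.38 = 1.376.

Q̄_A / Q̄_B ≈ 1.38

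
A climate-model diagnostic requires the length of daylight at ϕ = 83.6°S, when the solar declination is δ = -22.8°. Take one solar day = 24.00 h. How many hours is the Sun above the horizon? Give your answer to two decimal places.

24.00 h

Sunrise equation: cos h₀ = −tan ϕ · tan δ = -3.7476 ≤ −1, so the Sun never sets (polar day) and h₀ = π.
Daylight = 2h₀/(2π) × 24.00 h = (3.1416/π) × 24.00 = 24.00 h.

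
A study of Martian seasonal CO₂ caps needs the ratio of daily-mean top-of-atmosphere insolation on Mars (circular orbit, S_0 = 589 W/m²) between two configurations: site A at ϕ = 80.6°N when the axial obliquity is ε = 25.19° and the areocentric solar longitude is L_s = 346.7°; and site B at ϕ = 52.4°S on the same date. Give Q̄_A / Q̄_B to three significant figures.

Q̄_A / Q̄_B ≈ 0.0551

— Configuration A (ϕ=+80.6°):
sin δ = sin 25.19° × sin 346.7° = -0.09791, so δ = -5.619°.
cos h₀ = −tan(+80.6°) tan(-5.619°) = 0.5943, h₀ = 0.9344 rad.
Bracket: h₀ sin ϕ sin δ + cos ϕ cos δ sin h₀ = 0.9344×0.98657×-0.09791 + 0.16333×0.99519×0.80424 = -0.090258 + 0.130725 = 0.040467.
Q̄ = (S_0/π) × [bracket] = (589/π) × 0.040467 = 7.5869 W/m².
— Configuration B (ϕ=-52.4°):
cos h₀ = −tan(-52.4°) tan(-5.619°) = -0.1278, h₀ = 1.6989 rad.
Bracket: h₀ sin ϕ sin δ + cos ϕ cos δ sin h₀ = 1.6989×-0.79229×-0.09791 + 0.61015×0.99519×0.99181 = 0.131789 + 0.602242 = 0.734031.
Q̄ = (S_0/π) × [bracket] = (589/π) × 0.734031 = 137.62 W/m².
Ratio Q̄_A / Q̄_B = 7.5869 / 137.62 = 0.05513.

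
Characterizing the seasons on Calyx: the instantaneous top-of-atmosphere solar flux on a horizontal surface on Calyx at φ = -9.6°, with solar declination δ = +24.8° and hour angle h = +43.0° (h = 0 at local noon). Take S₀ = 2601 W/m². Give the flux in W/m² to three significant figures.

1.52e+03 W/m²

cos θ_z = sin φ sin δ + cos φ cos δ cos h = -0.069951 + 0.654609 = 0.584658.
Flux = S₀ · cos θ_z = 2601 × 0.584658 = 1521 W/m².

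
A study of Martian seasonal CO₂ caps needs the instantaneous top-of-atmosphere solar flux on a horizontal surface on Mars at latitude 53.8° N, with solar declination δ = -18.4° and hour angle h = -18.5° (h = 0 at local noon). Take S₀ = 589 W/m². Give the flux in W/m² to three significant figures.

cos θ_z = sin φ sin δ + cos φ cos δ cos h = -0.254716 + 0.531452 = 0.276736.
Flux = S₀ · cos θ_z = 589 × 0.276736 = 163.0 W/m².

163 W/m²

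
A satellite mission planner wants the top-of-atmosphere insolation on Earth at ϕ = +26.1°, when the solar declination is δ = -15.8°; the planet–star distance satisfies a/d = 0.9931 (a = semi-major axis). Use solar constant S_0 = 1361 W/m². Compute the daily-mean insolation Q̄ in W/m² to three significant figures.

cos h₀ = −tan(+26.1°) tan(-15.800°) = 0.1386, h₀ = 1.4317 rad.
Bracket: h₀ sin ϕ sin δ + cos ϕ cos δ sin h₀ = 1.4317×0.43994×-0.27228 + 0.89803×0.96222×0.99034 = -0.171499 + 0.855755 = 0.684256.
Inverse-square distance factor (a/d)² = 0.9931² = 0.986248.
Q̄ = (S_0/π) × 0.986248 × [bracket] = (1361/π) × 0.986248 × 0.684256 = 292.4 W/m².

Q̄ ≈ 292 W/m²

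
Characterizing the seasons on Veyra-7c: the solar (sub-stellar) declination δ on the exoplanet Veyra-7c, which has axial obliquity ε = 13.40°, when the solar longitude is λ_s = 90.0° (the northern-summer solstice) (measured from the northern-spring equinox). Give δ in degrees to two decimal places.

sin δ = sin ε · sin λ_s = sin 13.40° × sin 90.0° = 0.231748.
δ = arcsin(0.231748) = +13.40°.

δ = +13.40°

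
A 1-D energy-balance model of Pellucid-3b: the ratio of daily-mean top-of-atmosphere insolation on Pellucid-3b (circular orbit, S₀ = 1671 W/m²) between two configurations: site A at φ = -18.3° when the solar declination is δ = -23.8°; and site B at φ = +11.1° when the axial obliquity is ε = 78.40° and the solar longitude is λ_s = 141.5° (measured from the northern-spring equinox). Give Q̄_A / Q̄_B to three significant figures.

Q̄_A / Q̄_B ≈ 1.11

— Configuration A (φ=-18.3°):
cos H₀ = −tan(-18.3°) tan(-23.800°) = -0.1459, H₀ = 1.7172 rad.
Bracket: H₀ sin φ sin δ + cos φ cos δ sin H₀ = 1.7172×-0.31399×-0.40355 + 0.94943×0.91496×0.98930 = 0.217588 + 0.859395 = 1.076983.
Q̄ = (S₀/π) × [bracket] = (1671/π) × 1.076983 = 572.84 W/m².
— Configuration B (φ=+11.1°):
Solar declination: sin δ = sin ε · sin λ_s = sin 78.40° × sin 141.5° = 0.60980, so δ = +37.575°.
cos H₀ = −tan(+11.1°) tan(+37.575°) = -0.1510, H₀ = 1.7223 rad.
Bracket: H₀ sin φ sin δ + cos φ cos δ sin H₀ = 1.7223×0.19252×0.60980 + 0.98129×0.79256×0.98854 = 0.202196 + 0.768818 = 0.971014.
Q̄ = (S₀/π) × [bracket] = (1671/π) × 0.971014 = 516.48 W/m².
Ratio Q̄_A / Q̄_B = 572.84 / 516.48 = 1.109.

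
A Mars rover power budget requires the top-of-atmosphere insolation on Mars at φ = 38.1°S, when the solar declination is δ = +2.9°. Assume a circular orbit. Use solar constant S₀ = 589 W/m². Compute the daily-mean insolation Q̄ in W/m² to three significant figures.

Q̄ ≈ 138 W/m²

cos H₀ = −tan(-38.1°) tan(+2.900°) = 0.0397, H₀ = 1.5311 rad.
Bracket: H₀ sin φ sin δ + cos φ cos δ sin H₀ = 1.5311×-0.61704×0.05059 + 0.78694×0.99872×0.99921 = -0.047795 + 0.785312 = 0.737517.
Q̄ = (S₀/π) × [bracket] = (589/π) × 0.737517 = 138.3 W/m².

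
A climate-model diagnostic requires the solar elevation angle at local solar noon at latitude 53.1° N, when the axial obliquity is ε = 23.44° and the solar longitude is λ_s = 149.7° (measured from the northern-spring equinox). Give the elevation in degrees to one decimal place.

Solar declination: sin δ = sin ε · sin λ_s = sin 23.44° × sin 149.7° = 0.20070, so δ = +11.578°.
At local noon the hour angle is zero, so the zenith angle equals |φ − δ| = |+53.1° − (+11.578°)| = 41.522°.
Elevation = 90° − 41.522° = 48.5°.

48.5°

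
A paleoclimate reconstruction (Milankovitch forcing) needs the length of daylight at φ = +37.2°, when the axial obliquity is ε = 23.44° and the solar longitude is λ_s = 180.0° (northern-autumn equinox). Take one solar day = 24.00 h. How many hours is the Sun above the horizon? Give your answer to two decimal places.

12.00 h

Solar declination: sin δ = sin ε · sin λ_s = sin 23.44° × sin 180.0° = 0.00000, so δ = +0.000°.
cos H₀ = −tan φ · tan δ = −tan(+37.2°) × tan(+0.000°) = -0.0000, so H₀ = 1.5708 rad = 90.00°.
Daylight = 2H₀/(2π) × 24.00 h = (1.5708/π) × 24.00 = 12.00 h.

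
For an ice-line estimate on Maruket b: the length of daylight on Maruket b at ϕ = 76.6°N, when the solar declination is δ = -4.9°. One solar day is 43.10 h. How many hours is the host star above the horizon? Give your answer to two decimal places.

16.50 h

cos h₀ = −tan ϕ · tan δ = −tan(+76.6°) × tan(-4.900°) = 0.3599, so h₀ = 1.2027 rad = 68.91°.
Daylight = 2h₀/(2π) × 43.10 h = (1.2027/π) × 43.10 = 16.50 h.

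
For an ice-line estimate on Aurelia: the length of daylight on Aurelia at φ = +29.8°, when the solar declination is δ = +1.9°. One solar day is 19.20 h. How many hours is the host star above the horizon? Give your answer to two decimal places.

cos H₀ = −tan φ · tan δ = −tan(+29.8°) × tan(+1.900°) = -0.0190, so H₀ = 1.5898 rad = 91.09°.
Daylight = 2H₀/(2π) × 19.20 h = (1.5898/π) × 19.20 = 9.72 h.

9.72 h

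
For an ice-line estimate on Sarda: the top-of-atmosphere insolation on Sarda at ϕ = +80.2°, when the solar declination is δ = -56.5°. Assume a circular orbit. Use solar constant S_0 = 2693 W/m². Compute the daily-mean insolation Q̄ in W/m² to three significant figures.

Q̄ ≈ 0.00 W/m²

cos h₀ = −tan(+80.2°) tan(-56.500°) = 8.7468 ≥ 1 ⇒ polar night, h₀ = 0 and Q̄ = 0.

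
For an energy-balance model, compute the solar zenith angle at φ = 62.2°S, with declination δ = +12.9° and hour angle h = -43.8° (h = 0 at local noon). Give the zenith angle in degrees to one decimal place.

cos θ_z = sin φ sin δ + cos φ cos δ cos h = -0.197483 + 0.328123 = 0.130640.
θ_z = arccos(0.130640) = 82.5°.

θ_z = 82.5°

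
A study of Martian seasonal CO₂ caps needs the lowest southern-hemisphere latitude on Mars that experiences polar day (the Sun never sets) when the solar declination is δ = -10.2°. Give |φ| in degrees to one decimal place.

Polar day requires cos H₀ = −tan φ tan δ ≤ −1, i.e. tan φ tan δ ≥ 1.
The boundary is |tan φ| · |tan δ| = 1, so |φ| = 90° − |δ| = 90° − 10.2° = 79.8° in the southern hemisphere.

|φ| = 79.8°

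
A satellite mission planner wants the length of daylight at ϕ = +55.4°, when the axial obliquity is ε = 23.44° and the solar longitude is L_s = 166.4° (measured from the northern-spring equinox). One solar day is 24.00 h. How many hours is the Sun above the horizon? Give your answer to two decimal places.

13.04 h

Solar declination: sin δ = sin ε · sin L_s = sin 23.44° × sin 166.4° = 0.09354, so δ = +5.367°.
cos h₀ = −tan ϕ · tan δ = −tan(+55.4°) × tan(+5.367°) = -0.1362, so h₀ = 1.7074 rad = 97.83°.
Daylight = 2h₀/(2π) × 24.00 h = (1.7074/π) × 24.00 = 13.04 h.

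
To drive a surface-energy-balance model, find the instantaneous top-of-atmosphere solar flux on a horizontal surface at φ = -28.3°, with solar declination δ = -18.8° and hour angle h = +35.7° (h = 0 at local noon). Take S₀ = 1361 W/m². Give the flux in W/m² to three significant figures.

cos θ_z = sin φ sin δ + cos φ cos δ cos h = 0.152782 + 0.676874 = 0.829656.
Flux = S₀ · cos θ_z = 1361 × 0.829656 = 1129 W/m².

1.13e+03 W/m²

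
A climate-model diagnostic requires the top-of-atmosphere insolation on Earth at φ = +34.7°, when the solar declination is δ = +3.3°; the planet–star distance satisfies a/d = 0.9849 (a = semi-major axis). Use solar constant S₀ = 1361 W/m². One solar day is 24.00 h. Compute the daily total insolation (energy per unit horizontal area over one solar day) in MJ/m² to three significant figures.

31.7 MJ/m²

cos H₀ = −tan(+34.7°) tan(+3.300°) = -0.0399, H₀ = 1.6107 rad.
Bracket: H₀ sin φ sin δ + cos φ cos δ sin H₀ = 1.6107×0.56928×0.05756 + 0.82214×0.99834×0.99920 = 0.052779 + 0.820119 = 0.872898.
Inverse-square distance factor (a/d)² = 0.9849² = 0.970028.
Q̄ = (S₀/π) × 0.970028 × [bracket] = (1361/π) × 0.970028 × 0.872898 = 366.82 W/m².
Daily total = Q̄ × 24.00 h × 3600 s/h = 366.82 × 24.00 × 3600 / 10⁶ = 31.69 MJ/m².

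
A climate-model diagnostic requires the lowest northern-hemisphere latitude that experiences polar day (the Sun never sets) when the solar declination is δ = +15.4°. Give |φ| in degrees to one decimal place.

Polar day requires cos H₀ = −tan φ tan δ ≤ −1, i.e. tan φ tan δ ≥ 1.
The boundary is |tan φ| · |tan δ| = 1, so |φ| = 90° − |δ| = 90° − 15.4° = 74.6° in the northern hemisphere.

|φ| = 74.6°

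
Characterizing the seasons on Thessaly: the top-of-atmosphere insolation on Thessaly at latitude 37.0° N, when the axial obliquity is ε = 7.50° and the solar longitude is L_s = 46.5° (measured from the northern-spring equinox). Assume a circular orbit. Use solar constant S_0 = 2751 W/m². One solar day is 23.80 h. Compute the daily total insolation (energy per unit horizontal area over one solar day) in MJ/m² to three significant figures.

66.5 MJ/m²

Solar declination: sin δ = sin ε · sin L_s = sin 7.50° × sin 46.5° = 0.09468, so δ = +5.433°.
cos h₀ = −tan(+37.0°) tan(+5.433°) = -0.0717, h₀ = 1.6425 rad.
Bracket: h₀ sin ϕ sin δ + cos ϕ cos δ sin h₀ = 1.6425×0.60182×0.09468 + 0.79864×0.99551×0.99743 = 0.093590 + 0.793011 = 0.886601.
Q̄ = (S_0/π) × [bracket] = (2751/π) × 0.886601 = 776.37 W/m².
Daily total = Q̄ × 23.80 h × 3600 s/h = 776.37 × 23.80 × 3600 / 10⁶ = 66.52 MJ/m².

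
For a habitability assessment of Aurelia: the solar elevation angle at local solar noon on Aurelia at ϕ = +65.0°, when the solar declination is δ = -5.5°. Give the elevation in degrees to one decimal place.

19.5°

At local noon the hour angle is zero, so the zenith angle equals |ϕ − δ| = |+65.0° − (-5.500°)| = 70.500°.
Elevation = 90° − 70.500° = 19.5°.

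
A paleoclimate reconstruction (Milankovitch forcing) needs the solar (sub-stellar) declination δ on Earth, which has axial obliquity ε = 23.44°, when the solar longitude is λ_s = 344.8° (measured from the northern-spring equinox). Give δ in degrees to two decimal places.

sin δ = sin ε · sin λ_s = sin 23.44° × sin 344.8° = -0.104296.
δ = arcsin(-0.104296) = -5.99°.

δ = -5.99°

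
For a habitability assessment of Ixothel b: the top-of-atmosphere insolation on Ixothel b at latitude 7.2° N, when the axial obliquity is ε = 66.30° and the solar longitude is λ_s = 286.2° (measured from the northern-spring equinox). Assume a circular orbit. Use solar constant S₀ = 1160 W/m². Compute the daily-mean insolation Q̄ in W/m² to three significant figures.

Q̄ ≈ 115 W/m²

Solar declination: sin δ = sin ε · sin λ_s = sin 66.30° × sin 286.2° = -0.87931, so δ = -61.559°.
cos H₀ = −tan(+7.2°) tan(-61.559°) = 0.2332, H₀ = 1.3354 rad.
Bracket: H₀ sin φ sin δ + cos φ cos δ sin H₀ = 1.3354×0.12533×-0.87931 + 0.99211×0.47626×0.97242 = -0.147166 + 0.459471 = 0.312305.
Q̄ = (S₀/π) × [bracket] = (1160/π) × 0.312305 = 115.3 W/m².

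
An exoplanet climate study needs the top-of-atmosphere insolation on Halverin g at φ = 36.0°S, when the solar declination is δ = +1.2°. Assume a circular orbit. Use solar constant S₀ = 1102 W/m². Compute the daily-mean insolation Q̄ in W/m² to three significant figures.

Q̄ ≈ 277 W/m²

cos H₀ = −tan(-36.0°) tan(+1.200°) = 0.0152, H₀ = 1.5556 rad.
Bracket: H₀ sin φ sin δ + cos φ cos δ sin H₀ = 1.5556×-0.58779×0.02094 + 0.80902×0.99978×0.99988 = -0.019147 + 0.808745 = 0.789598.
Q̄ = (S₀/π) × [bracket] = (1102/π) × 0.789598 = 277.0 W/m².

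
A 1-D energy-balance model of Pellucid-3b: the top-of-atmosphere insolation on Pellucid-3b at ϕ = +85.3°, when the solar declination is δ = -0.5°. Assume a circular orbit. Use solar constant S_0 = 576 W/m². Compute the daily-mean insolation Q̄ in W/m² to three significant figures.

Q̄ ≈ 12.6 W/m²

cos h₀ = −tan(+85.3°) tan(-0.500°) = 0.1061, h₀ = 1.4644 rad.
Bracket: h₀ sin ϕ sin δ + cos ϕ cos δ sin h₀ = 1.4644×0.99664×-0.00873 + 0.08194×0.99996×0.99435 = -0.012741 + 0.081474 = 0.068733.
Q̄ = (S_0/π) × [bracket] = (576/π) × 0.068733 = 12.60 W/m².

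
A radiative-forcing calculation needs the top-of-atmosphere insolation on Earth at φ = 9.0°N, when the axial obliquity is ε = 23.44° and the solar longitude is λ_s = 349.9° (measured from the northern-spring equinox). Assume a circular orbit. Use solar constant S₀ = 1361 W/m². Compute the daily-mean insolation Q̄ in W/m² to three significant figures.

Solar declination: sin δ = sin ε · sin λ_s = sin 23.44° × sin 349.9° = -0.06976, so δ = -4.000°.
cos H₀ = −tan(+9.0°) tan(-4.000°) = 0.0111, H₀ = 1.5597 rad.
Bracket: H₀ sin φ sin δ + cos φ cos δ sin H₀ = 1.5597×0.15643×-0.06976 + 0.98769×0.99756×0.99994 = -0.017020 + 0.985221 = 0.968201.
Q̄ = (S₀/π) × [bracket] = (1361/π) × 0.968201 = 419.4 W/m².

Q̄ ≈ 419 W/m²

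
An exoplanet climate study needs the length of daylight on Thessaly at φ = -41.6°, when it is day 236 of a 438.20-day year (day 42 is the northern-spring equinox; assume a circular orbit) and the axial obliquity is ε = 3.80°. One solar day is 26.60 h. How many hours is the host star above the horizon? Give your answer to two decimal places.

13.12 h

Solar longitude: λ_s = 360° × (236 − 42)/438.20 = 159.379°.
sin δ = sin 3.80° × sin 159.379° = 0.02334, so δ = +1.337°.
cos H₀ = −tan φ · tan δ = −tan(-41.6°) × tan(+1.337°) = 0.0207, so H₀ = 1.5501 rad = 88.81°.
Daylight = 2H₀/(2π) × 26.60 h = (1.5501/π) × 26.60 = 13.12 h.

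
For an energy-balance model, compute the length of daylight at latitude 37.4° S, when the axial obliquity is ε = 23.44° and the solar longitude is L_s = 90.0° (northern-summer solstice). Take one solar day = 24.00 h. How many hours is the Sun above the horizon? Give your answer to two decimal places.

9.42 h

Solar declination: sin δ = sin ε · sin L_s = sin 23.44° × sin 90.0° = 0.39779, so δ = +23.440°.
cos h₀ = −tan ϕ · tan δ = −tan(-37.4°) × tan(+23.440°) = 0.3315, so h₀ = 1.2329 rad = 70.64°.
Daylight = 2h₀/(2π) × 24.00 h = (1.2329/π) × 24.00 = 9.42 h.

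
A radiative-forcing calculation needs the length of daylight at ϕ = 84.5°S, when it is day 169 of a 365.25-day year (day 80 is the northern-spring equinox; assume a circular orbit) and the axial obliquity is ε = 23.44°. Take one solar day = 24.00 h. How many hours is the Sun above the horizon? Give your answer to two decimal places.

Solar longitude: L_s = 360° × (169 − 80)/365.25 = 87.721°.
sin δ = sin 23.44° × sin 87.721° = 0.39747, so δ = +23.420°.
cos h₀ = −tan ϕ · tan δ = 4.4985 ≥ 1, so the Sun never rises (polar night) and h₀ = 0.
Daylight = 2h₀/(2π) × 24.00 h = (0.0000/π) × 24.00 = 0.00 h.

0.00 h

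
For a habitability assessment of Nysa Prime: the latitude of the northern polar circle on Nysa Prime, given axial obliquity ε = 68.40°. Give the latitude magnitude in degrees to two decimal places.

21.60°

The polar circle is the lowest latitude that experiences at least one full rotation of continuous daylight at the northern-summer solstice; it lies at |φ| = 90° − ε = 90° − 68.40° = 21.60°.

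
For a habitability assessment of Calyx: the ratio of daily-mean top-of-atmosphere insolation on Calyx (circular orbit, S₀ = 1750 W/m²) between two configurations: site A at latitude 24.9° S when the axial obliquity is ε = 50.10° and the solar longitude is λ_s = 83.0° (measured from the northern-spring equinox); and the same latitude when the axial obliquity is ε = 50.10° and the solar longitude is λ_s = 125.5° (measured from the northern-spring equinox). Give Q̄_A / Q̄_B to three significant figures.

— Configuration A (φ=-24.9°):
Solar declination: sin δ = sin ε · sin λ_s = sin 50.10° × sin 83.0° = 0.76145, so δ = +49.592°.
cos H₀ = −tan(-24.9°) tan(+49.592°) = 0.5453, H₀ = 0.9941 rad.
Bracket: H₀ sin φ sin δ + cos φ cos δ sin H₀ = 0.9941×-0.42104×0.76145 + 0.90704×0.64823×0.83827 = -0.318709 + 0.492878 = 0.174169.
Q̄ = (S₀/π) × [bracket] = (1750/π) × 0.174169 = 97.020 W/m².
— Configuration B (φ=-24.9°):
Solar declination: sin δ = sin ε · sin λ_s = sin 50.10° × sin 125.5° = 0.62456, so δ = +38.650°.
cos H₀ = −tan(-24.9°) tan(+38.650°) = 0.3712, H₀ = 1.1905 rad.
Bracket: H₀ sin φ sin δ + cos φ cos δ sin H₀ = 1.1905×-0.42104×0.62456 + 0.90704×0.78098×0.92855 = -0.313060 + 0.657766 = 0.344706.
Q̄ = (S₀/π) × [bracket] = (1750/π) × 0.344706 = 192.02 W/m².
Ratio Q̄_A / Q̄_B = 97.020 / 192.02 = 0.5053.

Q̄_A / Q̄_B ≈ 0.505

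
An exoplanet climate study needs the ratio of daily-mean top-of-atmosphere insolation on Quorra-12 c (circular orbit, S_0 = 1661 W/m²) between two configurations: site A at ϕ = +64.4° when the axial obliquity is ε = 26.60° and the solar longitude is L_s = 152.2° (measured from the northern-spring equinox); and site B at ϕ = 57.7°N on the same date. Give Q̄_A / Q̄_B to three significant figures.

— Configuration A (ϕ=+64.4°):
Solar declination: sin δ = sin ε · sin L_s = sin 26.60° × sin 152.2° = 0.20883, so δ = +12.054°.
cos h₀ = −tan(+64.4°) tan(+12.054°) = -0.4457, h₀ = 2.0327 rad.
Bracket: h₀ sin ϕ sin δ + cos ϕ cos δ sin h₀ = 2.0327×0.90183×0.20883 + 0.43209×0.97795×0.89519 = 0.382817 + 0.378274 = 0.761091.
Q̄ = (S_0/π) × [bracket] = (1661/π) × 0.761091 = 402.40 W/m².
— Configuration B (ϕ=+57.7°):
cos h₀ = −tan(+57.7°) tan(+12.054°) = -0.3378, h₀ = 1.9154 rad.
Bracket: h₀ sin ϕ sin δ + cos ϕ cos δ sin h₀ = 1.9154×0.84526×0.20883 + 0.53435×0.97795×0.94122 = 0.338098 + 0.491851 = 0.829949.
Q̄ = (S_0/π) × [bracket] = (1661/π) × 0.829949 = 438.80 W/m².
Ratio Q̄_A / Q̄_B = 402.40 / 438.80 = 0.9170.

Q̄_A / Q̄_B ≈ 0.917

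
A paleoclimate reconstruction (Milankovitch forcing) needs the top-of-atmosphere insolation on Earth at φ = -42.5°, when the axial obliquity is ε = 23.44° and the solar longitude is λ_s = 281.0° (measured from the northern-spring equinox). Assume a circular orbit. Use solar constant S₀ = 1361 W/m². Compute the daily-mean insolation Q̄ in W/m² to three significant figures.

Solar declination: sin δ = sin ε · sin λ_s = sin 23.44° × sin 281.0° = -0.39048, so δ = -22.984°.
cos H₀ = −tan(-42.5°) tan(-22.984°) = -0.3887, H₀ = 1.9700 rad.
Bracket: H₀ sin φ sin δ + cos φ cos δ sin H₀ = 1.9700×-0.67559×-0.39048 + 0.73728×0.92061×0.92138 = 0.519695 + 0.625384 = 1.145079.
Q̄ = (S₀/π) × [bracket] = (1361/π) × 1.145079 = 496.1 W/m².

Q̄ ≈ 496 W/m²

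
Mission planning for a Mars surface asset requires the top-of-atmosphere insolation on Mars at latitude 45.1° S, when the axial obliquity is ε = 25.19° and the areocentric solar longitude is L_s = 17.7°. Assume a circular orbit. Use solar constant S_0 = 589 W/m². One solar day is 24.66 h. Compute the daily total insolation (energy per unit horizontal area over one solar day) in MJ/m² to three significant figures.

9.35 MJ/m²

sin δ = sin 25.19° × sin 17.7° = 0.12940, so δ = +7.435°.
cos h₀ = −tan(-45.1°) tan(+7.435°) = 0.1310, h₀ = 1.4395 rad.
Bracket: h₀ sin ϕ sin δ + cos ϕ cos δ sin h₀ = 1.4395×-0.70834×0.12940 + 0.70587×0.99159×0.99139 = -0.131943 + 0.693907 = 0.561964.
Q̄ = (S_0/π) × [bracket] = (589/π) × 0.561964 = 105.36 W/m².
Daily total = Q̄ × 24.66 h × 3600 s/h = 105.36 × 24.66 × 3600 / 10⁶ = 9.353 MJ/m².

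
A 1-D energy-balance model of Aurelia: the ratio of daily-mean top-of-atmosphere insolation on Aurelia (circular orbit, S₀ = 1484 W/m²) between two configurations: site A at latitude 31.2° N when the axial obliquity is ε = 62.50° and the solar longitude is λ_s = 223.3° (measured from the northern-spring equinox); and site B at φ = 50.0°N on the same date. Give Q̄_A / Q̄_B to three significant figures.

Q̄_A / Q̄_B ≈ 21.0

— Configuration A (φ=+31.2°):
Solar declination: sin δ = sin ε · sin λ_s = sin 62.50° × sin 223.3° = -0.60833, so δ = -37.469°.
cos H₀ = −tan(+31.2°) tan(-37.469°) = 0.4642, H₀ = 1.0881 rad.
Bracket: H₀ sin φ sin δ + cos φ cos δ sin H₀ = 1.0881×0.51803×-0.60833 + 0.85536×0.79369×0.88574 = -0.342896 + 0.601321 = 0.258425.
Q̄ = (S₀/π) × [bracket] = (1484/π) × 0.258425 = 122.07 W/m².
— Configuration B (φ=+50.0°):
cos H₀ = −tan(+50.0°) tan(-37.469°) = 0.9134, H₀ = 0.4192 rad.
Bracket: H₀ sin φ sin δ + cos φ cos δ sin H₀ = 0.4192×0.76604×-0.60833 + 0.64279×0.79369×0.40699 = -0.195349 + 0.207637 = 0.012288.
Q̄ = (S₀/π) × [bracket] = (1484/π) × 0.012288 = 5.8045 W/m².
Ratio Q̄_A / Q̄_B = 122.07 / 5.8045 = 21.03.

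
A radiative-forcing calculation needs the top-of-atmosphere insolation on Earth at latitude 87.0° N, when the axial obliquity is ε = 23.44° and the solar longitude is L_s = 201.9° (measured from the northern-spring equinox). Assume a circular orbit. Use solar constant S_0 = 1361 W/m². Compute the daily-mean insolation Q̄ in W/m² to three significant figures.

Q̄ ≈ 0.00 W/m²

Solar declination: sin δ = sin ε · sin L_s = sin 23.44° × sin 201.9° = -0.14837, so δ = -8.532°.
cos h₀ = −tan(+87.0°) tan(-8.532°) = 2.8628 ≥ 1 ⇒ polar night, h₀ = 0 and Q̄ = 0.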